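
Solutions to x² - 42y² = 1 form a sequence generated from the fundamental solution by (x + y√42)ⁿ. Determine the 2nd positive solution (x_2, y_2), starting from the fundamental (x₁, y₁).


Step 1: Find the fundamental solution (x₁, y₁) of x² - 42y² = 1.
  Expand √42 as a continued fraction. a₀ = ⌊√42⌋ = 6; iterate m_{k+1} = d_k·a_k − m_k, d_{k+1} = (42 − m_{k+1}²)/d_k, a_{k+1} = ⌊(a₀ + m_{k+1})/d_{k+1}⌋ (starting m₀ = 0, d₀ = 1), with convergents p_k = a_k·p_{k-1} + p_{k-2}, q_k = a_k·q_{k-1} + q_{k-2} (p₋₁ = 1, q₋₁ = 0):
  k = 0: a₀ = 6; p₀/q₀ = 6/1; p₀² − 42·q₀² = 36 − 42 = -6.
  k = 1: m = 6, d = 6, a = ⌊(6 + 6)/6⌋ = 2; p/q = (2·6 + 1)/(2·1 + 0) = 13/2; p² − 42·q² = 169 − 168 = 1.
  The first convergent with p² − 42·q² = 1 gives the fundamental solution (x₁, y₁) = (13, 2).
Step 2: Apply the recurrence (x_{n+1}, y_{n+1}) = (x₁x_n + 42y₁y_n, x₁y_n + y₁x_n) repeatedly.
  From (x_1, y_1) = (13, 2): x_2 = 13·13 + 42·2·2 = 337; y_2 = 13·2 + 2·13 = 52.
Step 3: Verify x_2² - 42·y_2² = 113569 - 113568 = 1 (should be 1). ✓

(x_1, y_1) = (13, 2); (x_2, y_2) = (337, 52).


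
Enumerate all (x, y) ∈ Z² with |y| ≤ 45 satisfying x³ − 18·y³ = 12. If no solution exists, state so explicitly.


The equation is x³ - 18y³ = 12. For fixed y, x³ = 18·y³ + 12, so a solution requires the RHS to be a perfect cube.
Strategy: iterate y from -45 to 45, compute RHS = 18·y³ + 12, and check whether it is a (positive or negative) perfect cube.
Check small values of y:
  y = 0: RHS = 12 is not a perfect cube.
  y = 1: RHS = 30 is not a perfect cube.
  y = -1: RHS = -6 is not a perfect cube.
  y = 2: RHS = 156 is not a perfect cube.
  y = -2: RHS = -132 is not a perfect cube.
  y = 3: RHS = 498 is not a perfect cube.
  y = -3: RHS = -474 is not a perfect cube.
Continuing the search up to |y| = 45 finds no solutions either.
No (x, y) in the scanned range satisfies the equation.

No integer solutions with |y| ≤ 45.


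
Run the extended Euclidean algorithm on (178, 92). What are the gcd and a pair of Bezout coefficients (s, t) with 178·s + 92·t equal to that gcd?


Euclidean algorithm on (178, 92) — divide until remainder is 0:
  178 = 1 · 92 + 86
  92 = 1 · 86 + 6
  86 = 14 · 6 + 2
  6 = 3 · 2 + 0
gcd(178, 92) = 2.
Track Bezout coefficients alongside the remainders: start with r₀ = 178 = a·1 + b·0 (s = 1, t = 0) and r₁ = 92 = a·0 + b·1 (s = 0, t = 1); each new remainder r_{k+1} = r_{k-1} − q_k·r_k inherits s_{k+1} = s_{k-1} − q_k·s_k, t_{k+1} = t_{k-1} − q_k·t_k, so r_k = a·s_k + b·t_k at every step:
  q = 1: r = 86, s = 1 − 1·0 = 1, t = 0 − 1·1 = -1  (check: 178·1 + 92·(-1) = 86)
  q = 1: r = 6, s = 0 − 1·1 = -1, t = 1 − 1·(-1) = 2  (check: 178·(-1) + 92·2 = 6)
  q = 14: r = 2, s = 1 − 14·(-1) = 15, t = -1 − 14·2 = -29  (check: 178·15 + 92·(-29) = 2)
The row with r = 2 (the gcd) gives the Bezout coefficients s = 15, t = -29.
Result: 178 · (15) + 92 · (-29) = 2.

gcd(178, 92) = 2; s = 15, t = -29 (check: 178·15 + 92·(-29) = 2).


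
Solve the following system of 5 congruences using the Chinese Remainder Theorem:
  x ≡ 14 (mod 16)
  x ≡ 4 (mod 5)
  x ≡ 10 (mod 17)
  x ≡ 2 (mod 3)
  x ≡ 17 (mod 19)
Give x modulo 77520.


Product of moduli M = 16 · 5 · 17 · 3 · 19 = 77520.
Merge one congruence at a time:
  Start: x ≡ 14 (mod 16).
  Combine with x ≡ 4 (mod 5); new modulus lcm = 80.
    Write x = 14 + 16·t and substitute into x ≡ 4 (mod 5): 16·t ≡ 4 − 14 = -10 (mod 5).
    Reduce coefficients mod 5: 1·t ≡ 0 (mod 5).
    So t ≡ 0 (mod 5).
    Then x = 14 + 16·0 = 14, valid modulo lcm(16, 5) = 80: x ≡ 14 (mod 80).
  Combine with x ≡ 10 (mod 17); new modulus lcm = 1360.
    Write x = 14 + 80·t and substitute into x ≡ 10 (mod 17): 80·t ≡ 10 − 14 = -4 (mod 17).
    Reduce coefficients mod 17: 12·t ≡ 13 (mod 17).
    The inverse of 12 mod 17 is 10 (since 12·10 = 120 = 7·17 + 1), so t ≡ 10·13 = 130 ≡ 11 (mod 17).
    Then x = 14 + 80·11 = 894, valid modulo lcm(80, 17) = 1360: x ≡ 894 (mod 1360).
  Combine with x ≡ 2 (mod 3); new modulus lcm = 4080.
    Write x = 894 + 1360·t and substitute into x ≡ 2 (mod 3): 1360·t ≡ 2 − 894 = -892 (mod 3).
    Reduce coefficients mod 3: 1·t ≡ 2 (mod 3).
    So t ≡ 2 (mod 3).
    Then x = 894 + 1360·2 = 3614, valid modulo lcm(1360, 3) = 4080: x ≡ 3614 (mod 4080).
  Combine with x ≡ 17 (mod 19); new modulus lcm = 77520.
    Write x = 3614 + 4080·t and substitute into x ≡ 17 (mod 19): 4080·t ≡ 17 − 3614 = -3597 (mod 19).
    Reduce coefficients mod 19: 14·t ≡ 13 (mod 19).
    The inverse of 14 mod 19 is 15 (since 14·15 = 210 = 11·19 + 1), so t ≡ 15·13 = 195 ≡ 5 (mod 19).
    Then x = 3614 + 4080·5 = 24014, valid modulo lcm(4080, 19) = 77520: x ≡ 24014 (mod 77520).
Verify against each original: 24014 mod 16 = 14, 24014 mod 5 = 4, 24014 mod 17 = 10, 24014 mod 3 = 2, 24014 mod 19 = 17.

x ≡ 24014 (mod 77520).


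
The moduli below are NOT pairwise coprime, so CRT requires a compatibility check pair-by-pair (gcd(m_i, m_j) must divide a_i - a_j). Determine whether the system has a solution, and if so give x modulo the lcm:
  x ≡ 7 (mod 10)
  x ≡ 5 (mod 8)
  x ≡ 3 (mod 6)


Moduli 10, 8, 6 are not pairwise coprime, so CRT works modulo lcm(m_i) when all pairwise compatibility conditions hold.
Pairwise compatibility: gcd(m_i, m_j) must divide a_i - a_j for every pair.
Merge one congruence at a time:
  Start: x ≡ 7 (mod 10).
  Combine with x ≡ 5 (mod 8): gcd(10, 8) = 2; 5 - 7 = -2, which IS divisible by 2, so compatible.
    Write x = 7 + 10·t and substitute into x ≡ 5 (mod 8): 10·t ≡ 5 − 7 = -2 (mod 8).
    Divide the congruence (and modulus) by g = 2: 5·t ≡ -1 (mod 4).
    Reduce coefficients mod 4: 1·t ≡ 3 (mod 4).
    So t ≡ 3 (mod 4).
    Then x = 7 + 10·3 = 37, valid modulo lcm(10, 8) = 40: x ≡ 37 (mod 40).
  Combine with x ≡ 3 (mod 6): gcd(40, 6) = 2; 3 - 37 = -34, which IS divisible by 2, so compatible.
    Write x = 37 + 40·t and substitute into x ≡ 3 (mod 6): 40·t ≡ 3 − 37 = -34 (mod 6).
    Divide the congruence (and modulus) by g = 2: 20·t ≡ -17 (mod 3).
    Reduce coefficients mod 3: 2·t ≡ 1 (mod 3).
    The inverse of 2 mod 3 is 2 (since 2·2 = 4 = 1·3 + 1), so t ≡ 2·1 = 2 ≡ 2 (mod 3).
    Then x = 37 + 40·2 = 117, valid modulo lcm(40, 6) = 120: x ≡ 117 (mod 120).
Verify: 117 mod 10 = 7, 117 mod 8 = 5, 117 mod 6 = 3.

x ≡ 117 (mod 120).


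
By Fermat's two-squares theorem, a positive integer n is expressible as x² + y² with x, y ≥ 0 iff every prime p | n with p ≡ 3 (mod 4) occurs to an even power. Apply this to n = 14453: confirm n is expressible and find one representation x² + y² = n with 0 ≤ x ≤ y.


Step 1: Factor n = 14453 = 97 · 149.
Step 2: Check the mod-4 condition on each prime factor: 97 ≡ 1 (mod 4), exponent 1; 149 ≡ 1 (mod 4), exponent 1.
All primes ≡ 3 (mod 4) appear to even exponent (or don't appear), so by the two-squares theorem n IS expressible as a sum of two squares.
Step 3: Build a representation. Here n = 97 · 149 is a product of primes ≡ 1 (mod 4). Each prime p ≡ 1 (mod 4) is itself a sum of two squares; find a² by testing p − a² for a perfect square:
  97: 97 − 1² = 96, 97 − 2² = 93, 97 − 3² = 88, 97 − 4² = 81 = 9² ⇒ 97 = 4² + 9².
  149: 149 − 1² = 148, 149 − 2² = 145, 149 − 3² = 140, 149 − 4² = 133, 149 − 5² = 124, 149 − 6² = 113, 149 − 7² = 100 = 10² ⇒ 149 = 7² + 10².
  Combine using the Brahmagupta–Fibonacci identity (a² + b²)(c² + d²) = (ac − bd)² + (ad + bc)² = (ac + bd)² + (ad − bc)²:
  97 · 149 = 14453: from (4² + 9²)(7² + 10²), take (4·7 − 9·10, 4·10 + 9·7) = (28 − 90, 40 + 63) = (-62, 103); dropping signs (only squares matter) gives (62, 103); check 62² + 103² = 3844 + 10609 = 14453 ✓.
Step 4: Order so x ≤ y and verify: 62² + 103² = 3844 + 10609 = 14453 = n. ✓

n = 14453 = 62² + 103² (one valid representation with x ≤ y).


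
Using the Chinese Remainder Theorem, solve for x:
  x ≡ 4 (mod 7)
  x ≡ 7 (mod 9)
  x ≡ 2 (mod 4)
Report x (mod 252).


Moduli 7, 9, 4 are pairwise coprime; by CRT there is a unique solution modulo M = 7 · 9 · 4 = 252.
Solve pairwise, accumulating the modulus:
  Start with x ≡ 4 (mod 7).
  Combine with x ≡ 7 (mod 9): since gcd(7, 9) = 1, we get a unique residue mod 63.
    Write x = 4 + 7·t and substitute into x ≡ 7 (mod 9): 7·t ≡ 7 − 4 = 3 (mod 9).
    The inverse of 7 mod 9 is 4 (since 7·4 = 28 = 3·9 + 1), so t ≡ 4·3 = 12 ≡ 3 (mod 9).
    Then x = 4 + 7·3 = 25, valid modulo lcm(7, 9) = 63: x ≡ 25 (mod 63).
  Combine with x ≡ 2 (mod 4): since gcd(63, 4) = 1, we get a unique residue mod 252.
    Write x = 25 + 63·t and substitute into x ≡ 2 (mod 4): 63·t ≡ 2 − 25 = -23 (mod 4).
    Reduce coefficients mod 4: 3·t ≡ 1 (mod 4).
    The inverse of 3 mod 4 is 3 (since 3·3 = 9 = 2·4 + 1), so t ≡ 3·1 = 3 ≡ 3 (mod 4).
    Then x = 25 + 63·3 = 214, valid modulo lcm(63, 4) = 252: x ≡ 214 (mod 252).
Verify: 214 mod 7 = 4 ✓, 214 mod 9 = 7 ✓, 214 mod 4 = 2 ✓.

x ≡ 214 (mod 252).


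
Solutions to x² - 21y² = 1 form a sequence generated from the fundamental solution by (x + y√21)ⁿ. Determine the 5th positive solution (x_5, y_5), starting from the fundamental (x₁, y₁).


Step 1: Find the fundamental solution (x₁, y₁) of x² - 21y² = 1.
  Expand √21 as a continued fraction. a₀ = ⌊√21⌋ = 4; iterate m_{k+1} = d_k·a_k − m_k, d_{k+1} = (21 − m_{k+1}²)/d_k, a_{k+1} = ⌊(a₀ + m_{k+1})/d_{k+1}⌋ (starting m₀ = 0, d₀ = 1), with convergents p_k = a_k·p_{k-1} + p_{k-2}, q_k = a_k·q_{k-1} + q_{k-2} (p₋₁ = 1, q₋₁ = 0):
  k = 0: a₀ = 4; p₀/q₀ = 4/1; p₀² − 21·q₀² = 16 − 21 = -5.
  k = 1: m = 4, d = 5, a = ⌊(4 + 4)/5⌋ = 1; p/q = (1·4 + 1)/(1·1 + 0) = 5/1; p² − 21·q² = 25 − 21 = 4.
  k = 2: m = 1, d = 4, a = ⌊(4 + 1)/4⌋ = 1; p/q = (1·5 + 4)/(1·1 + 1) = 9/2; p² − 21·q² = 81 − 84 = -3.
  k = 3: m = 3, d = 3, a = ⌊(4 + 3)/3⌋ = 2; p/q = (2·9 + 5)/(2·2 + 1) = 23/5; p² − 21·q² = 529 − 525 = 4.
  k = 4: m = 3, d = 4, a = ⌊(4 + 3)/4⌋ = 1; p/q = (1·23 + 9)/(1·5 + 2) = 32/7; p² − 21·q² = 1024 − 1029 = -5.
  k = 5: m = 1, d = 5, a = ⌊(4 + 1)/5⌋ = 1; p/q = (1·32 + 23)/(1·7 + 5) = 55/12; p² − 21·q² = 3025 − 3024 = 1.
  The first convergent with p² − 21·q² = 1 gives the fundamental solution (x₁, y₁) = (55, 12).
Step 2: Apply the recurrence (x_{n+1}, y_{n+1}) = (x₁x_n + 21y₁y_n, x₁y_n + y₁x_n) repeatedly.
  From (x_1, y_1) = (55, 12): x_2 = 55·55 + 21·12·12 = 6049; y_2 = 55·12 + 12·55 = 1320.
  From (x_2, y_2) = (6049, 1320): x_3 = 55·6049 + 21·12·1320 = 665335; y_3 = 55·1320 + 12·6049 = 145188.
  From (x_3, y_3) = (665335, 145188): x_4 = 55·665335 + 21·12·145188 = 73180801; y_4 = 55·145188 + 12·665335 = 15969360.
  From (x_4, y_4) = (73180801, 15969360): x_5 = 55·73180801 + 21·12·15969360 = 8049222775; y_5 = 55·15969360 + 12·73180801 = 1756484412.
Step 3: Verify x_5² - 21·y_5² = 64789987281578700625 - 64789987281578700624 = 1 (should be 1). ✓

(x_1, y_1) = (55, 12); (x_5, y_5) = (8049222775, 1756484412).


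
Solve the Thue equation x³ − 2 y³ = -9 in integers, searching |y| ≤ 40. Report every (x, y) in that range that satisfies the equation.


The equation is x³ - 2y³ = -9. For fixed y, x³ = 2·y³ − 9, so a solution requires the RHS to be a perfect cube.
Strategy: iterate y from -40 to 40, compute RHS = 2·y³ − 9, and check whether it is a (positive or negative) perfect cube.
Check small values of y:
  y = 0: RHS = -9 is not a perfect cube.
  y = 1: RHS = -7 is not a perfect cube.
  y = -1: RHS = -11 is not a perfect cube.
  y = 2: RHS = 7 is not a perfect cube.
  y = -2: RHS = -25 is not a perfect cube.
  y = 3: RHS = 45 is not a perfect cube.
  y = -3: RHS = -63 is not a perfect cube.
Continuing the search up to |y| = 40 finds no solutions either.
No (x, y) in the scanned range satisfies the equation.

No integer solutions with |y| ≤ 40.


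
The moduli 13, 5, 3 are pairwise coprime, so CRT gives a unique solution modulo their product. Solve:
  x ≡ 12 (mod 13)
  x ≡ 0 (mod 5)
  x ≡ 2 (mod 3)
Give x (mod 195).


Moduli 13, 5, 3 are pairwise coprime; by CRT there is a unique solution modulo M = 13 · 5 · 3 = 195.
Solve pairwise, accumulating the modulus:
  Start with x ≡ 12 (mod 13).
  Combine with x ≡ 0 (mod 5): since gcd(13, 5) = 1, we get a unique residue mod 65.
    Write x = 12 + 13·t and substitute into x ≡ 0 (mod 5): 13·t ≡ 0 − 12 = -12 (mod 5).
    Reduce coefficients mod 5: 3·t ≡ 3 (mod 5).
    The inverse of 3 mod 5 is 2 (since 3·2 = 6 = 1·5 + 1), so t ≡ 2·3 = 6 ≡ 1 (mod 5).
    Then x = 12 + 13·1 = 25, valid modulo lcm(13, 5) = 65: x ≡ 25 (mod 65).
  Combine with x ≡ 2 (mod 3): since gcd(65, 3) = 1, we get a unique residue mod 195.
    Write x = 25 + 65·t and substitute into x ≡ 2 (mod 3): 65·t ≡ 2 − 25 = -23 (mod 3).
    Reduce coefficients mod 3: 2·t ≡ 1 (mod 3).
    The inverse of 2 mod 3 is 2 (since 2·2 = 4 = 1·3 + 1), so t ≡ 2·1 = 2 ≡ 2 (mod 3).
    Then x = 25 + 65·2 = 155, valid modulo lcm(65, 3) = 195: x ≡ 155 (mod 195).
Verify: 155 mod 13 = 12 ✓, 155 mod 5 = 0 ✓, 155 mod 3 = 2 ✓.

x ≡ 155 (mod 195).


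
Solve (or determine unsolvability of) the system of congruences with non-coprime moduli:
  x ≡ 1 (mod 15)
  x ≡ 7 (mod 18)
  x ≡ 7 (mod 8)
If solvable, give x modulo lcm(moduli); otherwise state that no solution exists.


Moduli 15, 18, 8 are not pairwise coprime, so CRT works modulo lcm(m_i) when all pairwise compatibility conditions hold.
Pairwise compatibility: gcd(m_i, m_j) must divide a_i - a_j for every pair.
Merge one congruence at a time:
  Start: x ≡ 1 (mod 15).
  Combine with x ≡ 7 (mod 18): gcd(15, 18) = 3; 7 - 1 = 6, which IS divisible by 3, so compatible.
    Write x = 1 + 15·t and substitute into x ≡ 7 (mod 18): 15·t ≡ 7 − 1 = 6 (mod 18).
    Divide the congruence (and modulus) by g = 3: 5·t ≡ 2 (mod 6).
    The inverse of 5 mod 6 is 5 (since 5·5 = 25 = 4·6 + 1), so t ≡ 5·2 = 10 ≡ 4 (mod 6).
    Then x = 1 + 15·4 = 61, valid modulo lcm(15, 18) = 90: x ≡ 61 (mod 90).
  Combine with x ≡ 7 (mod 8): gcd(90, 8) = 2; 7 - 61 = -54, which IS divisible by 2, so compatible.
    Write x = 61 + 90·t and substitute into x ≡ 7 (mod 8): 90·t ≡ 7 − 61 = -54 (mod 8).
    Divide the congruence (and modulus) by g = 2: 45·t ≡ -27 (mod 4).
    Reduce coefficients mod 4: 1·t ≡ 1 (mod 4).
    So t ≡ 1 (mod 4).
    Then x = 61 + 90·1 = 151, valid modulo lcm(90, 8) = 360: x ≡ 151 (mod 360).
Verify: 151 mod 15 = 1, 151 mod 18 = 7, 151 mod 8 = 7.

x ≡ 151 (mod 360).


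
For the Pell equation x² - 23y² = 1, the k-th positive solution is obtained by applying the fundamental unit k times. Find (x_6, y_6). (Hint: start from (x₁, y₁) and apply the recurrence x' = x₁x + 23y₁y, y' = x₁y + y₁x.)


Step 1: Find the fundamental solution (x₁, y₁) of x² - 23y² = 1.
  Expand √23 as a continued fraction. a₀ = ⌊√23⌋ = 4; iterate m_{k+1} = d_k·a_k − m_k, d_{k+1} = (23 − m_{k+1}²)/d_k, a_{k+1} = ⌊(a₀ + m_{k+1})/d_{k+1}⌋ (starting m₀ = 0, d₀ = 1), with convergents p_k = a_k·p_{k-1} + p_{k-2}, q_k = a_k·q_{k-1} + q_{k-2} (p₋₁ = 1, q₋₁ = 0):
  k = 0: a₀ = 4; p₀/q₀ = 4/1; p₀² − 23·q₀² = 16 − 23 = -7.
  k = 1: m = 4, d = 7, a = ⌊(4 + 4)/7⌋ = 1; p/q = (1·4 + 1)/(1·1 + 0) = 5/1; p² − 23·q² = 25 − 23 = 2.
  k = 2: m = 3, d = 2, a = ⌊(4 + 3)/2⌋ = 3; p/q = (3·5 + 4)/(3·1 + 1) = 19/4; p² − 23·q² = 361 − 368 = -7.
  k = 3: m = 3, d = 7, a = ⌊(4 + 3)/7⌋ = 1; p/q = (1·19 + 5)/(1·4 + 1) = 24/5; p² − 23·q² = 576 − 575 = 1.
  The first convergent with p² − 23·q² = 1 gives the fundamental solution (x₁, y₁) = (24, 5).
Step 2: Apply the recurrence (x_{n+1}, y_{n+1}) = (x₁x_n + 23y₁y_n, x₁y_n + y₁x_n) repeatedly.
  From (x_1, y_1) = (24, 5): x_2 = 24·24 + 23·5·5 = 1151; y_2 = 24·5 + 5·24 = 240.
  From (x_2, y_2) = (1151, 240): x_3 = 24·1151 + 23·5·240 = 55224; y_3 = 24·240 + 5·1151 = 11515.
  From (x_3, y_3) = (55224, 11515): x_4 = 24·55224 + 23·5·11515 = 2649601; y_4 = 24·11515 + 5·55224 = 552480.
  From (x_4, y_4) = (2649601, 552480): x_5 = 24·2649601 + 23·5·552480 = 127125624; y_5 = 24·552480 + 5·2649601 = 26507525.
  From (x_5, y_5) = (127125624, 26507525): x_6 = 24·127125624 + 23·5·26507525 = 6099380351; y_6 = 24·26507525 + 5·127125624 = 1271808720.
Step 3: Verify x_6² - 23·y_6² = 37202440666164883201 - 37202440666164883200 = 1 (should be 1). ✓

(x_1, y_1) = (24, 5); (x_6, y_6) = (6099380351, 1271808720).


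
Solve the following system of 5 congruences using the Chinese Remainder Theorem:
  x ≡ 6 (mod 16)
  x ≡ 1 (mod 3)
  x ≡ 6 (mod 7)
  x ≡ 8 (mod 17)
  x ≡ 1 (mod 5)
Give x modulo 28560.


Product of moduli M = 16 · 3 · 7 · 17 · 5 = 28560.
Merge one congruence at a time:
  Start: x ≡ 6 (mod 16).
  Combine with x ≡ 1 (mod 3); new modulus lcm = 48.
    Write x = 6 + 16·t and substitute into x ≡ 1 (mod 3): 16·t ≡ 1 − 6 = -5 (mod 3).
    Reduce coefficients mod 3: 1·t ≡ 1 (mod 3).
    So t ≡ 1 (mod 3).
    Then x = 6 + 16·1 = 22, valid modulo lcm(16, 3) = 48: x ≡ 22 (mod 48).
  Combine with x ≡ 6 (mod 7); new modulus lcm = 336.
    Write x = 22 + 48·t and substitute into x ≡ 6 (mod 7): 48·t ≡ 6 − 22 = -16 (mod 7).
    Reduce coefficients mod 7: 6·t ≡ 5 (mod 7).
    The inverse of 6 mod 7 is 6 (since 6·6 = 36 = 5·7 + 1), so t ≡ 6·5 = 30 ≡ 2 (mod 7).
    Then x = 22 + 48·2 = 118, valid modulo lcm(48, 7) = 336: x ≡ 118 (mod 336).
  Combine with x ≡ 8 (mod 17); new modulus lcm = 5712.
    Write x = 118 + 336·t and substitute into x ≡ 8 (mod 17): 336·t ≡ 8 − 118 = -110 (mod 17).
    Reduce coefficients mod 17: 13·t ≡ 9 (mod 17).
    The inverse of 13 mod 17 is 4 (since 13·4 = 52 = 3·17 + 1), so t ≡ 4·9 = 36 ≡ 2 (mod 17).
    Then x = 118 + 336·2 = 790, valid modulo lcm(336, 17) = 5712: x ≡ 790 (mod 5712).
  Combine with x ≡ 1 (mod 5); new modulus lcm = 28560.
    Write x = 790 + 5712·t and substitute into x ≡ 1 (mod 5): 5712·t ≡ 1 − 790 = -789 (mod 5).
    Reduce coefficients mod 5: 2·t ≡ 1 (mod 5).
    The inverse of 2 mod 5 is 3 (since 2·3 = 6 = 1·5 + 1), so t ≡ 3·1 = 3 ≡ 3 (mod 5).
    Then x = 790 + 5712·3 = 17926, valid modulo lcm(5712, 5) = 28560: x ≡ 17926 (mod 28560).
Verify against each original: 17926 mod 16 = 6, 17926 mod 3 = 1, 17926 mod 7 = 6, 17926 mod 17 = 8, 17926 mod 5 = 1.

x ≡ 17926 (mod 28560).


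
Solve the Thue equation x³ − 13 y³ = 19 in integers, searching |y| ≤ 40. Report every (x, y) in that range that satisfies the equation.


The equation is x³ - 13y³ = 19. For fixed y, x³ = 13·y³ + 19, so a solution requires the RHS to be a perfect cube.
Strategy: iterate y from -40 to 40, compute RHS = 13·y³ + 19, and check whether it is a (positive or negative) perfect cube.
Check small values of y:
  y = 0: RHS = 19 is not a perfect cube.
  y = 1: RHS = 32 is not a perfect cube.
  y = -1: RHS = 6 is not a perfect cube.
  y = 2: RHS = 123 is not a perfect cube.
  y = -2: RHS = -85 is not a perfect cube.
  y = 3: RHS = 370 is not a perfect cube.
  y = -3: RHS = -332 is not a perfect cube.
Continuing the search up to |y| = 40 finds no solutions either.
No (x, y) in the scanned range satisfies the equation.

No integer solutions with |y| ≤ 40.


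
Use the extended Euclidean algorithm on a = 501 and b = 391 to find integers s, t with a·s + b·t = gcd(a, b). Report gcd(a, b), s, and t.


Euclidean algorithm on (501, 391) — divide until remainder is 0:
  501 = 1 · 391 + 110
  391 = 3 · 110 + 61
  110 = 1 · 61 + 49
  61 = 1 · 49 + 12
  49 = 4 · 12 + 1
  12 = 12 · 1 + 0
gcd(501, 391) = 1.
Track Bezout coefficients alongside the remainders: start with r₀ = 501 = a·1 + b·0 (s = 1, t = 0) and r₁ = 391 = a·0 + b·1 (s = 0, t = 1); each new remainder r_{k+1} = r_{k-1} − q_k·r_k inherits s_{k+1} = s_{k-1} − q_k·s_k, t_{k+1} = t_{k-1} − q_k·t_k, so r_k = a·s_k + b·t_k at every step:
  q = 1: r = 110, s = 1 − 1·0 = 1, t = 0 − 1·1 = -1  (check: 501·1 + 391·(-1) = 110)
  q = 3: r = 61, s = 0 − 3·1 = -3, t = 1 − 3·(-1) = 4  (check: 501·(-3) + 391·4 = 61)
  q = 1: r = 49, s = 1 − 1·(-3) = 4, t = -1 − 1·4 = -5  (check: 501·4 + 391·(-5) = 49)
  q = 1: r = 12, s = -3 − 1·4 = -7, t = 4 − 1·(-5) = 9  (check: 501·(-7) + 391·9 = 12)
  q = 4: r = 1, s = 4 − 4·(-7) = 32, t = -5 − 4·9 = -41  (check: 501·32 + 391·(-41) = 1)
The row with r = 1 (the gcd) gives the Bezout coefficients s = 32, t = -41.
Result: 501 · (32) + 391 · (-41) = 1.

gcd(501, 391) = 1; s = 32, t = -41 (check: 501·32 + 391·(-41) = 1).


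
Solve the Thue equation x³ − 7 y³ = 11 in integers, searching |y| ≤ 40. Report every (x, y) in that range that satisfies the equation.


The equation is x³ - 7y³ = 11. For fixed y, x³ = 7·y³ + 11, so a solution requires the RHS to be a perfect cube.
Strategy: iterate y from -40 to 40, compute RHS = 7·y³ + 11, and check whether it is a (positive or negative) perfect cube.
Check small values of y:
  y = 0: RHS = 11 is not a perfect cube.
  y = 1: RHS = 18 is not a perfect cube.
  y = -1: RHS = 4 is not a perfect cube.
  y = 2: RHS = 67 is not a perfect cube.
  y = -2: RHS = -45 is not a perfect cube.
  y = 3: RHS = 200 is not a perfect cube.
  y = -3: RHS = -178 is not a perfect cube.
Continuing the search up to |y| = 40 finds no solutions either.
No (x, y) in the scanned range satisfies the equation.

No integer solutions with |y| ≤ 40.


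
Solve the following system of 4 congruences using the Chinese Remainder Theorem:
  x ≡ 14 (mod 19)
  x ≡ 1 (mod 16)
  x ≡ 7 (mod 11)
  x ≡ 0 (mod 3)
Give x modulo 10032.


Product of moduli M = 19 · 16 · 11 · 3 = 10032.
Merge one congruence at a time:
  Start: x ≡ 14 (mod 19).
  Combine with x ≡ 1 (mod 16); new modulus lcm = 304.
    Write x = 14 + 19·t and substitute into x ≡ 1 (mod 16): 19·t ≡ 1 − 14 = -13 (mod 16).
    Reduce coefficients mod 16: 3·t ≡ 3 (mod 16).
    The inverse of 3 mod 16 is 11 (since 3·11 = 33 = 2·16 + 1), so t ≡ 11·3 = 33 ≡ 1 (mod 16).
    Then x = 14 + 19·1 = 33, valid modulo lcm(19, 16) = 304: x ≡ 33 (mod 304).
  Combine with x ≡ 7 (mod 11); new modulus lcm = 3344.
    Write x = 33 + 304·t and substitute into x ≡ 7 (mod 11): 304·t ≡ 7 − 33 = -26 (mod 11).
    Reduce coefficients mod 11: 7·t ≡ 7 (mod 11).
    The inverse of 7 mod 11 is 8 (since 7·8 = 56 = 5·11 + 1), so t ≡ 8·7 = 56 ≡ 1 (mod 11).
    Then x = 33 + 304·1 = 337, valid modulo lcm(304, 11) = 3344: x ≡ 337 (mod 3344).
  Combine with x ≡ 0 (mod 3); new modulus lcm = 10032.
    Write x = 337 + 3344·t and substitute into x ≡ 0 (mod 3): 3344·t ≡ 0 − 337 = -337 (mod 3).
    Reduce coefficients mod 3: 2·t ≡ 2 (mod 3).
    The inverse of 2 mod 3 is 2 (since 2·2 = 4 = 1·3 + 1), so t ≡ 2·2 = 4 ≡ 1 (mod 3).
    Then x = 337 + 3344·1 = 3681, valid modulo lcm(3344, 3) = 10032: x ≡ 3681 (mod 10032).
Verify against each original: 3681 mod 19 = 14, 3681 mod 16 = 1, 3681 mod 11 = 7, 3681 mod 3 = 0.

x ≡ 3681 (mod 10032).


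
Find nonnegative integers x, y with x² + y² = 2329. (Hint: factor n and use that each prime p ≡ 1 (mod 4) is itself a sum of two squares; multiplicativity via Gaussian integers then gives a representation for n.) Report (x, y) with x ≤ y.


Step 1: Factor n = 2329 = 17 · 137.
Step 2: Check the mod-4 condition on each prime factor: 17 ≡ 1 (mod 4), exponent 1; 137 ≡ 1 (mod 4), exponent 1.
All primes ≡ 3 (mod 4) appear to even exponent (or don't appear), so by the two-squares theorem n IS expressible as a sum of two squares.
Step 3: Build a representation. Here n = 17 · 137 is a product of primes ≡ 1 (mod 4). Each prime p ≡ 1 (mod 4) is itself a sum of two squares; find a² by testing p − a² for a perfect square:
  17: 17 − 1² = 16 = 4² ⇒ 17 = 1² + 4².
  137: 137 − 1² = 136, 137 − 2² = 133, 137 − 3² = 128, 137 − 4² = 121 = 11² ⇒ 137 = 4² + 11².
  Combine using the Brahmagupta–Fibonacci identity (a² + b²)(c² + d²) = (ac − bd)² + (ad + bc)² = (ac + bd)² + (ad − bc)²:
  17 · 137 = 2329: from (1² + 4²)(4² + 11²), take (1·4 − 4·11, 1·11 + 4·4) = (4 − 44, 11 + 16) = (-40, 27); dropping signs (only squares matter) gives (40, 27); check 40² + 27² = 1600 + 729 = 2329 ✓.
Step 4: Order so x ≤ y and verify: 27² + 40² = 729 + 1600 = 2329 = n. ✓

n = 2329 = 27² + 40² (one valid representation with x ≤ y).


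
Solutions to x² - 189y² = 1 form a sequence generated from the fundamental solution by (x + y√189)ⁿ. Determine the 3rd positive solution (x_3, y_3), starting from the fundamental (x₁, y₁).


Step 1: Find the fundamental solution (x₁, y₁) of x² - 189y² = 1.
  Expand √189 as a continued fraction. a₀ = ⌊√189⌋ = 13; iterate m_{k+1} = d_k·a_k − m_k, d_{k+1} = (189 − m_{k+1}²)/d_k, a_{k+1} = ⌊(a₀ + m_{k+1})/d_{k+1}⌋ (starting m₀ = 0, d₀ = 1), with convergents p_k = a_k·p_{k-1} + p_{k-2}, q_k = a_k·q_{k-1} + q_{k-2} (p₋₁ = 1, q₋₁ = 0):
  k = 0: a₀ = 13; p₀/q₀ = 13/1; p₀² − 189·q₀² = 169 − 189 = -20.
  k = 1: m = 13, d = 20, a = ⌊(13 + 13)/20⌋ = 1; p/q = (1·13 + 1)/(1·1 + 0) = 14/1; p² − 189·q² = 196 − 189 = 7.
  k = 2: m = 7, d = 7, a = ⌊(13 + 7)/7⌋ = 2; p/q = (2·14 + 13)/(2·1 + 1) = 41/3; p² − 189·q² = 1681 − 1701 = -20.
  k = 3: m = 7, d = 20, a = ⌊(13 + 7)/20⌋ = 1; p/q = (1·41 + 14)/(1·3 + 1) = 55/4; p² − 189·q² = 3025 − 3024 = 1.
  The first convergent with p² − 189·q² = 1 gives the fundamental solution (x₁, y₁) = (55, 4).
Step 2: Apply the recurrence (x_{n+1}, y_{n+1}) = (x₁x_n + 189y₁y_n, x₁y_n + y₁x_n) repeatedly.
  From (x_1, y_1) = (55, 4): x_2 = 55·55 + 189·4·4 = 6049; y_2 = 55·4 + 4·55 = 440.
  From (x_2, y_2) = (6049, 440): x_3 = 55·6049 + 189·4·440 = 665335; y_3 = 55·440 + 4·6049 = 48396.
Step 3: Verify x_3² - 189·y_3² = 442670662225 - 442670662224 = 1 (should be 1). ✓

(x_1, y_1) = (55, 4); (x_3, y_3) = (665335, 48396).


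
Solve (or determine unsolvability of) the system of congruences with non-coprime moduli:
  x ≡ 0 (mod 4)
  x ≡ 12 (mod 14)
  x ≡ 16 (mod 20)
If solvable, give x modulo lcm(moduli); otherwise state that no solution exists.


Moduli 4, 14, 20 are not pairwise coprime, so CRT works modulo lcm(m_i) when all pairwise compatibility conditions hold.
Pairwise compatibility: gcd(m_i, m_j) must divide a_i - a_j for every pair.
Merge one congruence at a time:
  Start: x ≡ 0 (mod 4).
  Combine with x ≡ 12 (mod 14): gcd(4, 14) = 2; 12 - 0 = 12, which IS divisible by 2, so compatible.
    Write x = 0 + 4·t and substitute into x ≡ 12 (mod 14): 4·t ≡ 12 − 0 = 12 (mod 14).
    Divide the congruence (and modulus) by g = 2: 2·t ≡ 6 (mod 7).
    The inverse of 2 mod 7 is 4 (since 2·4 = 8 = 1·7 + 1), so t ≡ 4·6 = 24 ≡ 3 (mod 7).
    Then x = 0 + 4·3 = 12, valid modulo lcm(4, 14) = 28: x ≡ 12 (mod 28).
  Combine with x ≡ 16 (mod 20): gcd(28, 20) = 4; 16 - 12 = 4, which IS divisible by 4, so compatible.
    Write x = 12 + 28·t and substitute into x ≡ 16 (mod 20): 28·t ≡ 16 − 12 = 4 (mod 20).
    Divide the congruence (and modulus) by g = 4: 7·t ≡ 1 (mod 5).
    Reduce coefficients mod 5: 2·t ≡ 1 (mod 5).
    The inverse of 2 mod 5 is 3 (since 2·3 = 6 = 1·5 + 1), so t ≡ 3·1 = 3 ≡ 3 (mod 5).
    Then x = 12 + 28·3 = 96, valid modulo lcm(28, 20) = 140: x ≡ 96 (mod 140).
Verify: 96 mod 4 = 0, 96 mod 14 = 12, 96 mod 20 = 16.

x ≡ 96 (mod 140).


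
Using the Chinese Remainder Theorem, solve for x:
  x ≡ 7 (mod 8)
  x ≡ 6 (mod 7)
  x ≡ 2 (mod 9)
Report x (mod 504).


Moduli 8, 7, 9 are pairwise coprime; by CRT there is a unique solution modulo M = 8 · 7 · 9 = 504.
Solve pairwise, accumulating the modulus:
  Start with x ≡ 7 (mod 8).
  Combine with x ≡ 6 (mod 7): since gcd(8, 7) = 1, we get a unique residue mod 56.
    Write x = 7 + 8·t and substitute into x ≡ 6 (mod 7): 8·t ≡ 6 − 7 = -1 (mod 7).
    Reduce coefficients mod 7: 1·t ≡ 6 (mod 7).
    So t ≡ 6 (mod 7).
    Then x = 7 + 8·6 = 55, valid modulo lcm(8, 7) = 56: x ≡ 55 (mod 56).
  Combine with x ≡ 2 (mod 9): since gcd(56, 9) = 1, we get a unique residue mod 504.
    Write x = 55 + 56·t and substitute into x ≡ 2 (mod 9): 56·t ≡ 2 − 55 = -53 (mod 9).
    Reduce coefficients mod 9: 2·t ≡ 1 (mod 9).
    The inverse of 2 mod 9 is 5 (since 2·5 = 10 = 1·9 + 1), so t ≡ 5·1 = 5 ≡ 5 (mod 9).
    Then x = 55 + 56·5 = 335, valid modulo lcm(56, 9) = 504: x ≡ 335 (mod 504).
Verify: 335 mod 8 = 7 ✓, 335 mod 7 = 6 ✓, 335 mod 9 = 2 ✓.

x ≡ 335 (mod 504).


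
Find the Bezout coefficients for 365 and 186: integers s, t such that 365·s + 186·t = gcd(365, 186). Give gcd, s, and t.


Euclidean algorithm on (365, 186) — divide until remainder is 0:
  365 = 1 · 186 + 179
  186 = 1 · 179 + 7
  179 = 25 · 7 + 4
  7 = 1 · 4 + 3
  4 = 1 · 3 + 1
  3 = 3 · 1 + 0
gcd(365, 186) = 1.
Track Bezout coefficients alongside the remainders: start with r₀ = 365 = a·1 + b·0 (s = 1, t = 0) and r₁ = 186 = a·0 + b·1 (s = 0, t = 1); each new remainder r_{k+1} = r_{k-1} − q_k·r_k inherits s_{k+1} = s_{k-1} − q_k·s_k, t_{k+1} = t_{k-1} − q_k·t_k, so r_k = a·s_k + b·t_k at every step:
  q = 1: r = 179, s = 1 − 1·0 = 1, t = 0 − 1·1 = -1  (check: 365·1 + 186·(-1) = 179)
  q = 1: r = 7, s = 0 − 1·1 = -1, t = 1 − 1·(-1) = 2  (check: 365·(-1) + 186·2 = 7)
  q = 25: r = 4, s = 1 − 25·(-1) = 26, t = -1 − 25·2 = -51  (check: 365·26 + 186·(-51) = 4)
  q = 1: r = 3, s = -1 − 1·26 = -27, t = 2 − 1·(-51) = 53  (check: 365·(-27) + 186·53 = 3)
  q = 1: r = 1, s = 26 − 1·(-27) = 53, t = -51 − 1·53 = -104  (check: 365·53 + 186·(-104) = 1)
The row with r = 1 (the gcd) gives the Bezout coefficients s = 53, t = -104.
Result: 365 · (53) + 186 · (-104) = 1.

gcd(365, 186) = 1; s = 53, t = -104 (check: 365·53 + 186·(-104) = 1).


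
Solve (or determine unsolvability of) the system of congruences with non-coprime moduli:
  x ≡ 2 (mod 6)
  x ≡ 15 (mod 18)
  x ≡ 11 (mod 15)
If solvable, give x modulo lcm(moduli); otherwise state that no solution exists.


Moduli 6, 18, 15 are not pairwise coprime, so CRT works modulo lcm(m_i) when all pairwise compatibility conditions hold.
Pairwise compatibility: gcd(m_i, m_j) must divide a_i - a_j for every pair.
Merge one congruence at a time:
  Start: x ≡ 2 (mod 6).
  Combine with x ≡ 15 (mod 18): gcd(6, 18) = 6, and 15 - 2 = 13 is NOT divisible by 6.
    ⇒ system is inconsistent (no integer solution).

No solution (the system is inconsistent).


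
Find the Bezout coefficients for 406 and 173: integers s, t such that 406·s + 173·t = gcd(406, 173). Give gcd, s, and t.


Euclidean algorithm on (406, 173) — divide until remainder is 0:
  406 = 2 · 173 + 60
  173 = 2 · 60 + 53
  60 = 1 · 53 + 7
  53 = 7 · 7 + 4
  7 = 1 · 4 + 3
  4 = 1 · 3 + 1
  3 = 3 · 1 + 0
gcd(406, 173) = 1.
Track Bezout coefficients alongside the remainders: start with r₀ = 406 = a·1 + b·0 (s = 1, t = 0) and r₁ = 173 = a·0 + b·1 (s = 0, t = 1); each new remainder r_{k+1} = r_{k-1} − q_k·r_k inherits s_{k+1} = s_{k-1} − q_k·s_k, t_{k+1} = t_{k-1} − q_k·t_k, so r_k = a·s_k + b·t_k at every step:
  q = 2: r = 60, s = 1 − 2·0 = 1, t = 0 − 2·1 = -2  (check: 406·1 + 173·(-2) = 60)
  q = 2: r = 53, s = 0 − 2·1 = -2, t = 1 − 2·(-2) = 5  (check: 406·(-2) + 173·5 = 53)
  q = 1: r = 7, s = 1 − 1·(-2) = 3, t = -2 − 1·5 = -7  (check: 406·3 + 173·(-7) = 7)
  q = 7: r = 4, s = -2 − 7·3 = -23, t = 5 − 7·(-7) = 54  (check: 406·(-23) + 173·54 = 4)
  q = 1: r = 3, s = 3 − 1·(-23) = 26, t = -7 − 1·54 = -61  (check: 406·26 + 173·(-61) = 3)
  q = 1: r = 1, s = -23 − 1·26 = -49, t = 54 − 1·(-61) = 115  (check: 406·(-49) + 173·115 = 1)
The row with r = 1 (the gcd) gives the Bezout coefficients s = -49, t = 115.
Result: 406 · (-49) + 173 · (115) = 1.

gcd(406, 173) = 1; s = -49, t = 115 (check: 406·(-49) + 173·115 = 1).


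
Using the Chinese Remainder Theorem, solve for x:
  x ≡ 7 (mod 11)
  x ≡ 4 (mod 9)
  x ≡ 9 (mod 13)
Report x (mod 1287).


Moduli 11, 9, 13 are pairwise coprime; by CRT there is a unique solution modulo M = 11 · 9 · 13 = 1287.
Solve pairwise, accumulating the modulus:
  Start with x ≡ 7 (mod 11).
  Combine with x ≡ 4 (mod 9): since gcd(11, 9) = 1, we get a unique residue mod 99.
    Write x = 7 + 11·t and substitute into x ≡ 4 (mod 9): 11·t ≡ 4 − 7 = -3 (mod 9).
    Reduce coefficients mod 9: 2·t ≡ 6 (mod 9).
    The inverse of 2 mod 9 is 5 (since 2·5 = 10 = 1·9 + 1), so t ≡ 5·6 = 30 ≡ 3 (mod 9).
    Then x = 7 + 11·3 = 40, valid modulo lcm(11, 9) = 99: x ≡ 40 (mod 99).
  Combine with x ≡ 9 (mod 13): since gcd(99, 13) = 1, we get a unique residue mod 1287.
    Write x = 40 + 99·t and substitute into x ≡ 9 (mod 13): 99·t ≡ 9 − 40 = -31 (mod 13).
    Reduce coefficients mod 13: 8·t ≡ 8 (mod 13).
    The inverse of 8 mod 13 is 5 (since 8·5 = 40 = 3·13 + 1), so t ≡ 5·8 = 40 ≡ 1 (mod 13).
    Then x = 40 + 99·1 = 139, valid modulo lcm(99, 13) = 1287: x ≡ 139 (mod 1287).
Verify: 139 mod 11 = 7 ✓, 139 mod 9 = 4 ✓, 139 mod 13 = 9 ✓.

x ≡ 139 (mod 1287).


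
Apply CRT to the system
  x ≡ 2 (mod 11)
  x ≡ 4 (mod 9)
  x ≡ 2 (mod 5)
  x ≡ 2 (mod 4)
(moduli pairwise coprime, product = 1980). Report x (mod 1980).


Product of moduli M = 11 · 9 · 5 · 4 = 1980.
Merge one congruence at a time:
  Start: x ≡ 2 (mod 11).
  Combine with x ≡ 4 (mod 9); new modulus lcm = 99.
    Write x = 2 + 11·t and substitute into x ≡ 4 (mod 9): 11·t ≡ 4 − 2 = 2 (mod 9).
    Reduce coefficients mod 9: 2·t ≡ 2 (mod 9).
    The inverse of 2 mod 9 is 5 (since 2·5 = 10 = 1·9 + 1), so t ≡ 5·2 = 10 ≡ 1 (mod 9).
    Then x = 2 + 11·1 = 13, valid modulo lcm(11, 9) = 99: x ≡ 13 (mod 99).
  Combine with x ≡ 2 (mod 5); new modulus lcm = 495.
    Write x = 13 + 99·t and substitute into x ≡ 2 (mod 5): 99·t ≡ 2 − 13 = -11 (mod 5).
    Reduce coefficients mod 5: 4·t ≡ 4 (mod 5).
    The inverse of 4 mod 5 is 4 (since 4·4 = 16 = 3·5 + 1), so t ≡ 4·4 = 16 ≡ 1 (mod 5).
    Then x = 13 + 99·1 = 112, valid modulo lcm(99, 5) = 495: x ≡ 112 (mod 495).
  Combine with x ≡ 2 (mod 4); new modulus lcm = 1980.
    Write x = 112 + 495·t and substitute into x ≡ 2 (mod 4): 495·t ≡ 2 − 112 = -110 (mod 4).
    Reduce coefficients mod 4: 3·t ≡ 2 (mod 4).
    The inverse of 3 mod 4 is 3 (since 3·3 = 9 = 2·4 + 1), so t ≡ 3·2 = 6 ≡ 2 (mod 4).
    Then x = 112 + 495·2 = 1102, valid modulo lcm(495, 4) = 1980: x ≡ 1102 (mod 1980).
Verify against each original: 1102 mod 11 = 2, 1102 mod 9 = 4, 1102 mod 5 = 2, 1102 mod 4 = 2.

x ≡ 1102 (mod 1980).


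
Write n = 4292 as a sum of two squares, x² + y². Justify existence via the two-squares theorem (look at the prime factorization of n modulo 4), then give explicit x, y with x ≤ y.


Step 1: Factor n = 4292 = 2^2 · 29 · 37.
Step 2: Check the mod-4 condition on each prime factor: 2 = 2 (special); 29 ≡ 1 (mod 4), exponent 1; 37 ≡ 1 (mod 4), exponent 1.
All primes ≡ 3 (mod 4) appear to even exponent (or don't appear), so by the two-squares theorem n IS expressible as a sum of two squares.
Step 3: Build a representation. Group n = k² · m with k = 2 and m = 29 · 37 = 1073 (a product of primes ≡ 1 (mod 4)); a representation of m scales to one of n via (k·x)² + (k·y)² = k²(x² + y²). Each prime p ≡ 1 (mod 4) is itself a sum of two squares; find a² by testing p − a² for a perfect square:
  29: 29 − 1² = 28, 29 − 2² = 25 = 5² ⇒ 29 = 2² + 5².
  37: 37 − 1² = 36 = 6² ⇒ 37 = 1² + 6².
  Combine using the Brahmagupta–Fibonacci identity (a² + b²)(c² + d²) = (ac − bd)² + (ad + bc)² = (ac + bd)² + (ad − bc)²:
  29 · 37 = 1073: from (2² + 5²)(1² + 6²), take (2·1 − 5·6, 2·6 + 5·1) = (2 − 30, 12 + 5) = (-28, 17); dropping signs (only squares matter) gives (28, 17); check 28² + 17² = 784 + 289 = 1073 ✓.
  Scale by k = 2: (2·28, 2·17) = (56, 34).
Step 4: Order so x ≤ y and verify: 34² + 56² = 1156 + 3136 = 4292 = n. ✓

n = 4292 = 34² + 56² (one valid representation with x ≤ y).


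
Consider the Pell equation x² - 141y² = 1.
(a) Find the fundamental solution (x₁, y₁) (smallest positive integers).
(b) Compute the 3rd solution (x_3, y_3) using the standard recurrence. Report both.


Step 1: Find the fundamental solution (x₁, y₁) of x² - 141y² = 1.
  Expand √141 as a continued fraction. a₀ = ⌊√141⌋ = 11; iterate m_{k+1} = d_k·a_k − m_k, d_{k+1} = (141 − m_{k+1}²)/d_k, a_{k+1} = ⌊(a₀ + m_{k+1})/d_{k+1}⌋ (starting m₀ = 0, d₀ = 1), with convergents p_k = a_k·p_{k-1} + p_{k-2}, q_k = a_k·q_{k-1} + q_{k-2} (p₋₁ = 1, q₋₁ = 0):
  k = 0: a₀ = 11; p₀/q₀ = 11/1; p₀² − 141·q₀² = 121 − 141 = -20.
  k = 1: m = 11, d = 20, a = ⌊(11 + 11)/20⌋ = 1; p/q = (1·11 + 1)/(1·1 + 0) = 12/1; p² − 141·q² = 144 − 141 = 3.
  k = 2: m = 9, d = 3, a = ⌊(11 + 9)/3⌋ = 6; p/q = (6·12 + 11)/(6·1 + 1) = 83/7; p² − 141·q² = 6889 − 6909 = -20.
  k = 3: m = 9, d = 20, a = ⌊(11 + 9)/20⌋ = 1; p/q = (1·83 + 12)/(1·7 + 1) = 95/8; p² − 141·q² = 9025 − 9024 = 1.
  The first convergent with p² − 141·q² = 1 gives the fundamental solution (x₁, y₁) = (95, 8).
Step 2: Apply the recurrence (x_{n+1}, y_{n+1}) = (x₁x_n + 141y₁y_n, x₁y_n + y₁x_n) repeatedly.
  From (x_1, y_1) = (95, 8): x_2 = 95·95 + 141·8·8 = 18049; y_2 = 95·8 + 8·95 = 1520.
  From (x_2, y_2) = (18049, 1520): x_3 = 95·18049 + 141·8·1520 = 3429215; y_3 = 95·1520 + 8·18049 = 288792.
Step 3: Verify x_3² - 141·y_3² = 11759515516225 - 11759515516224 = 1 (should be 1). ✓

(x_1, y_1) = (95, 8); (x_3, y_3) = (3429215, 288792).


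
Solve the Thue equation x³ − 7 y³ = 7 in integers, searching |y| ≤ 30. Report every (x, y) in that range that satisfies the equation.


The equation is x³ - 7y³ = 7. For fixed y, x³ = 7·y³ + 7, so a solution requires the RHS to be a perfect cube.
Strategy: iterate y from -30 to 30, compute RHS = 7·y³ + 7, and check whether it is a (positive or negative) perfect cube.
Check small values of y:
  y = 0: RHS = 7 is not a perfect cube.
  y = 1: RHS = 14 is not a perfect cube.
  y = -1: RHS = 0 = (0)³ ⇒ x = 0 works.
  y = 2: RHS = 63 is not a perfect cube.
  y = -2: RHS = -49 is not a perfect cube.
  y = 3: RHS = 196 is not a perfect cube.
  y = -3: RHS = -182 is not a perfect cube.
Continuing the search up to |y| = 30 finds no further solutions beyond those listed.
Collected solutions: (0, -1).

Solutions (with |y| ≤ 30): (0, -1).


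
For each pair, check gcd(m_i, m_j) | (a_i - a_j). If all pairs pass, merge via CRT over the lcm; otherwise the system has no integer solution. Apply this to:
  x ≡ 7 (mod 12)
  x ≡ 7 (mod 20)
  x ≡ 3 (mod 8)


Moduli 12, 20, 8 are not pairwise coprime, so CRT works modulo lcm(m_i) when all pairwise compatibility conditions hold.
Pairwise compatibility: gcd(m_i, m_j) must divide a_i - a_j for every pair.
Merge one congruence at a time:
  Start: x ≡ 7 (mod 12).
  Combine with x ≡ 7 (mod 20): gcd(12, 20) = 4; 7 - 7 = 0, which IS divisible by 4, so compatible.
    Write x = 7 + 12·t and substitute into x ≡ 7 (mod 20): 12·t ≡ 7 − 7 = 0 (mod 20).
    Divide the congruence (and modulus) by g = 4: 3·t ≡ 0 (mod 5).
    The inverse of 3 mod 5 is 2 (since 3·2 = 6 = 1·5 + 1), so t ≡ 2·0 = 0 ≡ 0 (mod 5).
    Then x = 7 + 12·0 = 7, valid modulo lcm(12, 20) = 60: x ≡ 7 (mod 60).
  Combine with x ≡ 3 (mod 8): gcd(60, 8) = 4; 3 - 7 = -4, which IS divisible by 4, so compatible.
    Write x = 7 + 60·t and substitute into x ≡ 3 (mod 8): 60·t ≡ 3 − 7 = -4 (mod 8).
    Divide the congruence (and modulus) by g = 4: 15·t ≡ -1 (mod 2).
    Reduce coefficients mod 2: 1·t ≡ 1 (mod 2).
    So t ≡ 1 (mod 2).
    Then x = 7 + 60·1 = 67, valid modulo lcm(60, 8) = 120: x ≡ 67 (mod 120).
Verify: 67 mod 12 = 7, 67 mod 20 = 7, 67 mod 8 = 3.

x ≡ 67 (mod 120).
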